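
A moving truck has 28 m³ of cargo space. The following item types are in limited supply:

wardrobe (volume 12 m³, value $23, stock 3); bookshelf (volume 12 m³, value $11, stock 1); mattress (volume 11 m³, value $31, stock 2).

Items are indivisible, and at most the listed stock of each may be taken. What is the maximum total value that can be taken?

Top feasible selections:
- 2×mattress: volume 22, value 62
- 1×wardrobe + 1×mattress: volume 23, value 54
Best: $62.

$62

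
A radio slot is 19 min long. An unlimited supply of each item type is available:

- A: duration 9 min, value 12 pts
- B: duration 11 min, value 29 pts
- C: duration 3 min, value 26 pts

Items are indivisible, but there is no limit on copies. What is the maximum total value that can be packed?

156 pts

Best value-per-unit is C at 26/3, and filling with it alone uses duration 6×3=18. No mix of the others beats 6×26 = 156.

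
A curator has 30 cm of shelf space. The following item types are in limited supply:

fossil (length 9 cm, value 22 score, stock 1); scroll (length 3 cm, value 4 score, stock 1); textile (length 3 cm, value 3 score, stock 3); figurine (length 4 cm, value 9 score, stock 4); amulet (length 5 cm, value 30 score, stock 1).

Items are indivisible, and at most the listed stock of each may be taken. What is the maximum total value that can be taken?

Top feasible selections:
- 1×fossil + 4×figurine + 1×amulet: length 30, value 88
- 1×fossil + 1×scroll + 3×figurine + 1×amulet: length 29, value 83
- 1×fossil + 1×textile + 3×figurine + 1×amulet: length 29, value 82
Best: 88 score.

88 score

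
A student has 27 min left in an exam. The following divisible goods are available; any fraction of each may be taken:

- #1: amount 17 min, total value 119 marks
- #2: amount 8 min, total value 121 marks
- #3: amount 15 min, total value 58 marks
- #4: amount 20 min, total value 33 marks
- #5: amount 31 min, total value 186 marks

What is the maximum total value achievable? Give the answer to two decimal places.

Take in order of value per unit:
- #2 (121/8 per unit): all 8 → value 121, running total 121.00
- #1 (119/17 per unit): all 17 → value 119, running total 240.00
- #5 (186/31 per unit): 2 of 31 → value 2×186/31 = 12.0000, running total 252.00
Total 252.00.

252.00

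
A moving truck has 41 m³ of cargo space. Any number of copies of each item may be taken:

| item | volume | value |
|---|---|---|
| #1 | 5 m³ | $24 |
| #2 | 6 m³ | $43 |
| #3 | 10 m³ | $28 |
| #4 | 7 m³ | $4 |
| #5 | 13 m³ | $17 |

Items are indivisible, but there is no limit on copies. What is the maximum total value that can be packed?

$282

Best value-per-unit is #2 at 43/6; filling with it alone gives 6×43 = 258.
Optimal mix: 1×#1 + 6×#2 → volume 41, value 282.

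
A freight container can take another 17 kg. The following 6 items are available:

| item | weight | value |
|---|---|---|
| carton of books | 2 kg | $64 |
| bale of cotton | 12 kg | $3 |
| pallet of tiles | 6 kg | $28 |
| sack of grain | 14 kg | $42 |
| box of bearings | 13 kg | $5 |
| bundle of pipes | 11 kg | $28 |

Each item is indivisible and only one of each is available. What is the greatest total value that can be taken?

$106

This is a 0/1 knapsack; check combinations near the capacity.
- carton of books+sack of grain: weight 2+14=16, value 64+42=106
- carton of books+pallet of tiles: weight 2+6=8, value 64+28=92
- carton of books+bundle of pipes: weight 2+11=13, value 64+28=92
Best: $106.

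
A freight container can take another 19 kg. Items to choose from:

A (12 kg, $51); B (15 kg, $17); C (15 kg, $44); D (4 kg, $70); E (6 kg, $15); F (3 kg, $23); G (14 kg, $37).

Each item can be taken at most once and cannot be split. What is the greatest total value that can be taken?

Check high-value combinations within 19 kg:
- A+D+F: weight 12+4+3=19, value 51+70+23=144
- A+D: weight 12+4=16, value 51+70=121
- C+D: weight 15+4=19, value 44+70=114
- D+E+F: weight 4+6+3=13, value 70+15+23=108
- D+G: weight 4+14=18, value 70+37=107
Best: $144.

$144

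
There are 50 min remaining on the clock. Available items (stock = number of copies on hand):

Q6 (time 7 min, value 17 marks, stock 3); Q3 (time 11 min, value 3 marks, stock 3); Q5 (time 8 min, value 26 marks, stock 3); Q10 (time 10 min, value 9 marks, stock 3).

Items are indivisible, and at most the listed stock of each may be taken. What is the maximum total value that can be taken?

129 marks

Best selections within time 50 and stock limits:
- 3×Q6 + 3×Q5: time 45, value 129
- 2×Q6 + 3×Q5 + 1×Q10: time 48, value 121
Best: 129 marks.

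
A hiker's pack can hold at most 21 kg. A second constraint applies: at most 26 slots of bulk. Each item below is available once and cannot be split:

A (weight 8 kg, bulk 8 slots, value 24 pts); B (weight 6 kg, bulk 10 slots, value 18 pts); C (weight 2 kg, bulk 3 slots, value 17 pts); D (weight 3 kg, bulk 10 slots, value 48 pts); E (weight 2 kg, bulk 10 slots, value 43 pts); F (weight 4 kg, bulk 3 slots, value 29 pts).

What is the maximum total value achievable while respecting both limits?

137 pts

Feasible sets respecting both limits:
- C+D+E+F: weight 11, bulk 26, value 137
- D+E+F: weight 9, bulk 23, value 120
- A+C+D+F: weight 17, bulk 24, value 118
Best: 137 pts.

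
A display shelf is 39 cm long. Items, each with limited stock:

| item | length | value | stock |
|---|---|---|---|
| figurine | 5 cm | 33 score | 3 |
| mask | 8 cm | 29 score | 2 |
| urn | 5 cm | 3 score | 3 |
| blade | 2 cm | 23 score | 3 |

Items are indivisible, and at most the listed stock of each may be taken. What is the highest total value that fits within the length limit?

226 score

Top feasible selections:
- 3×figurine + 2×mask + 3×blade: length 37, value 226
- 3×figurine + 2×mask + 2×blade: length 35, value 203
- 3×figurine + 1×mask + 2×urn + 3×blade: length 39, value 203
- 3×figurine + 1×mask + 1×urn + 3×blade: length 34, value 200
Best: 226 score.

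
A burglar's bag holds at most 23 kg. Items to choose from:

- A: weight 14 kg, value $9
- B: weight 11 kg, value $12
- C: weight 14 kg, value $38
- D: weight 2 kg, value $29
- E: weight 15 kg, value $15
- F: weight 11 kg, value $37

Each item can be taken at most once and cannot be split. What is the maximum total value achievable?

Check high-value combinations within 23 kg:
- C+D: weight 14+2=16, value 38+29=67
- D+F: weight 2+11=13, value 29+37=66
- B+F: weight 11+11=22, value 12+37=49
- D+E: weight 2+15=17, value 29+15=44
- B+D: weight 11+2=13, value 12+29=41
Best: $67.

$67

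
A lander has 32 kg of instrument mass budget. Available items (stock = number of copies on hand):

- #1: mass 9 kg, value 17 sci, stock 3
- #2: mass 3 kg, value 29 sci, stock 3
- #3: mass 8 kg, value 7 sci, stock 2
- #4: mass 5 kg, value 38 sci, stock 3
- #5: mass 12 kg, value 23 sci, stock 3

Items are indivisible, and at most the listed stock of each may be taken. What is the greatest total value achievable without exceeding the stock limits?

208 sci

Top feasible selections:
- 3×#2 + 1×#3 + 3×#4: mass 32, value 208
- 3×#2 + 3×#4: mass 24, value 201
- 1×#1 + 2×#2 + 3×#4: mass 30, value 189
Best: 208 sci.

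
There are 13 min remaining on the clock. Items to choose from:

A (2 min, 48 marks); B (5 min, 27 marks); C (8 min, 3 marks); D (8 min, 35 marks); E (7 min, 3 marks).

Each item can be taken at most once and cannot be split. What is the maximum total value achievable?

83 marks

Check high-value combinations within 13 min:
- A+D: time 2+8=10, value 48+35=83
- A+B: time 2+5=7, value 48+27=75
- B+D: time 5+8=13, value 27+35=62
Best: 83 marks.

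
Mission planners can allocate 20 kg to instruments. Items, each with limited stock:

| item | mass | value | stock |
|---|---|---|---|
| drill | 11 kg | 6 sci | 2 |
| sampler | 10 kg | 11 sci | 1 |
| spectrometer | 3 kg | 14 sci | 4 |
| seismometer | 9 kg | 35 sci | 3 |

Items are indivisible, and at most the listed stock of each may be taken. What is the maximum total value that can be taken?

77 sci

Best selections within mass 20 and stock limits:
- 3×spectrometer + 1×seismometer: mass 18, value 77
- 2×seismometer: mass 18, value 70
- 2×spectrometer + 1×seismometer: mass 15, value 63
- 4×spectrometer: mass 12, value 56
Best: 77 sci.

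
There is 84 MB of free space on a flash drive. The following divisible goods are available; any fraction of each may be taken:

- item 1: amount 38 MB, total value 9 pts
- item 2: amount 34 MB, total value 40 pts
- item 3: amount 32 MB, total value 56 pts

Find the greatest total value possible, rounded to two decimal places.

100.26

Take in order of value per unit:
- item 3 (56/32 per unit): all 32 → value 56, running total 56.00
- item 2 (40/34 per unit): all 34 → value 40, running total 96.00
- item 1 (9/38 per unit): 18 of 38 → value 18×9/38 = 4.2632, running total 100.26
Total 100.26.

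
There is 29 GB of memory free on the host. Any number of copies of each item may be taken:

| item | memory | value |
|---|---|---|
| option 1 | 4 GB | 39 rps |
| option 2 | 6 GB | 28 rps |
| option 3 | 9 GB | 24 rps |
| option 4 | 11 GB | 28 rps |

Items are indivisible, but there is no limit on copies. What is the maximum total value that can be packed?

273 rps

Best value-per-unit is option 1 at 39/4, and filling with it alone uses memory 7×4=28. No mix of the others beats 7×39 = 273.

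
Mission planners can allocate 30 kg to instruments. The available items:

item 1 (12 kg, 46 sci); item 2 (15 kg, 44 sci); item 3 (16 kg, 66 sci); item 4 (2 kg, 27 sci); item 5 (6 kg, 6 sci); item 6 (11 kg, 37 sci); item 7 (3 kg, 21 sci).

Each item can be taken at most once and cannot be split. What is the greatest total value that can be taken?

This is a 0/1 knapsack; check combinations near the capacity.
- item 1+item 3+item 4: mass 12+16+2=30, value 46+66+27=139
- item 1+item 4+item 6+item 7: mass 12+2+11+3=28, value 46+27+37+21=131
- item 3+item 4+item 6: mass 16+2+11=29, value 66+27+37=130
- item 3+item 6+item 7: mass 16+11+3=30, value 66+37+21=124
Best: 139 sci.

139 sci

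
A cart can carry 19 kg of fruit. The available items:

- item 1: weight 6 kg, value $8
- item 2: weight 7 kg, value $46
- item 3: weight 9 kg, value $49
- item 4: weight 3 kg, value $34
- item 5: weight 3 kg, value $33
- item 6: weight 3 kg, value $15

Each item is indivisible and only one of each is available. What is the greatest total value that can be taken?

Check high-value combinations within 19 kg:
- item 3+item 4+item 5+item 6: weight 9+3+3+3=18, value 49+34+33+15=131
- item 2+item 3+item 4: weight 7+9+3=19, value 46+49+34=129
- item 2+item 4+item 5+item 6: weight 7+3+3+3=16, value 46+34+33+15=128
- item 2+item 3+item 5: weight 7+9+3=19, value 46+49+33=128
Best: $131.

$131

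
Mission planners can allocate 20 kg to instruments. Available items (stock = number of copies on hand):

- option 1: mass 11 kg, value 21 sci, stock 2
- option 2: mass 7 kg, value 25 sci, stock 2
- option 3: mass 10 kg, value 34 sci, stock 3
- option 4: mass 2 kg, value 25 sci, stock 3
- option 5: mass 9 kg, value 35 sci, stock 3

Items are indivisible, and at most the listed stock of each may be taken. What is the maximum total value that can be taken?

Top feasible selections:
- 2×option 2 + 3×option 4: mass 20, value 125
- 3×option 4 + 1×option 5: mass 15, value 110
- 1×option 2 + 2×option 4 + 1×option 5: mass 20, value 110
- 1×option 3 + 3×option 4: mass 16, value 109
Best: 125 sci.

125 sci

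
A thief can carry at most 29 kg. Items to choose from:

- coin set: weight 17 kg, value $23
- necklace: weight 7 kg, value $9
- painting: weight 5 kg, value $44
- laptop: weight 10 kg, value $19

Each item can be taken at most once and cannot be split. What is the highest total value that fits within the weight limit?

This is a 0/1 knapsack; check combinations near the capacity.
- coin set+necklace+painting: weight 17+7+5=29, value 23+9+44=76
- necklace+painting+laptop: weight 7+5+10=22, value 9+44+19=72
- coin set+painting: weight 17+5=22, value 23+44=67
- painting+laptop: weight 5+10=15, value 44+19=63
- necklace+painting: weight 7+5=12, value 9+44=53
Best: $76.

$76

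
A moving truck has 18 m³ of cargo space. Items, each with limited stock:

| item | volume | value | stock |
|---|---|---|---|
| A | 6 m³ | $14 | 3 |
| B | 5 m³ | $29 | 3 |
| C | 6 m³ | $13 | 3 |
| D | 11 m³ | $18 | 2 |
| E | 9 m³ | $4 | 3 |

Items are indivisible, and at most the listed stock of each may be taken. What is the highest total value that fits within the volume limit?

Best selections within volume 18 and stock limits:
- 3×B: volume 15, value 87
- 1×A + 2×B: volume 16, value 72
Best: $87.

$87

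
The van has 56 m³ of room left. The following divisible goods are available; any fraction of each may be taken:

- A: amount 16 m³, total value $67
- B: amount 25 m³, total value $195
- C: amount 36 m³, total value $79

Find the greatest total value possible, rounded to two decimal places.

Take in order of value per unit:
- B (195/25 per unit): all 25 → value 195, running total 195.00
- A (67/16 per unit): all 16 → value 67, running total 262.00
- C (79/36 per unit): 15 of 36 → value 15×79/36 = 32.9167, running total 294.92
Total 294.92.

294.92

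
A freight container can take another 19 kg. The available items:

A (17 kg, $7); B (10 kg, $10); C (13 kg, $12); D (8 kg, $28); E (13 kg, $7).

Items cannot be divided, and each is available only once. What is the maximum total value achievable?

$38

Check high-value combinations within 19 kg:
- B+D: weight 10+8=18, value 10+28=38
- D: weight 8, value 28
- C: weight 13, value 12
Best: $38.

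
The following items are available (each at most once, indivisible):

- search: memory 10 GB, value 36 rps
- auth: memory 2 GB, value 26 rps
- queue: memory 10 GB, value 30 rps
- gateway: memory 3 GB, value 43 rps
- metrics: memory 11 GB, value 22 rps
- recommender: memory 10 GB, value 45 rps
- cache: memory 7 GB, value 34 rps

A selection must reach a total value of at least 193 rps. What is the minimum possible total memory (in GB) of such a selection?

Subsets with value ≥ 193, sorted by total memory:
- search+auth+queue+gateway+recommender+cache: memory 42, value 214
- search+auth+gateway+metrics+recommender+cache: memory 43, value 206
- auth+queue+gateway+metrics+recommender+cache: memory 43, value 200
- search+auth+queue+gateway+metrics+recommender: memory 46, value 202
Minimum memory: 42 GB.

42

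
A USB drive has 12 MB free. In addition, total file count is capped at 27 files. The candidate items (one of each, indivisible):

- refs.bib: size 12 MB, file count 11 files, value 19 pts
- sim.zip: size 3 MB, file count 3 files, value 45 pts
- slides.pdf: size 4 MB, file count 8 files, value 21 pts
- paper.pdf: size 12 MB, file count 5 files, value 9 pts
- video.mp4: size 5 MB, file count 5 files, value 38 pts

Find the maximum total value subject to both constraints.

Feasible sets respecting both limits:
- sim.zip+slides.pdf+video.mp4: size 12, file count 16, value 104
- sim.zip+video.mp4: size 8, file count 8, value 83
- sim.zip+slides.pdf: size 7, file count 11, value 66
Best: 104 pts.

104 pts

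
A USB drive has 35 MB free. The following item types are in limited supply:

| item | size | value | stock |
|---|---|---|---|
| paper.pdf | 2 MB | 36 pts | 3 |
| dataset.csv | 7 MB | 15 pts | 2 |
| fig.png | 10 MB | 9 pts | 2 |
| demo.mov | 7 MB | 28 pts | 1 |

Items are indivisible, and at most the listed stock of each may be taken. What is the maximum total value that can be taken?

Top feasible selections:
- 3×paper.pdf + 2×dataset.csv + 1×demo.mov: size 27, value 166
- 3×paper.pdf + 1×dataset.csv + 1×fig.png + 1×demo.mov: size 30, value 160
- 3×paper.pdf + 2×fig.png + 1×demo.mov: size 33, value 154
Best: 166 pts.

166 pts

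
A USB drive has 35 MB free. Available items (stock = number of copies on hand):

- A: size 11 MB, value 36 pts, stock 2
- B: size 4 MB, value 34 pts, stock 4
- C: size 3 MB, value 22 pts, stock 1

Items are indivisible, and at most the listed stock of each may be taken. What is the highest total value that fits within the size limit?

Top feasible selections:
- 1×A + 4×B + 1×C: size 30, value 194
- 2×A + 3×B: size 34, value 174
- 1×A + 4×B: size 27, value 172
Best: 194 pts.

194 pts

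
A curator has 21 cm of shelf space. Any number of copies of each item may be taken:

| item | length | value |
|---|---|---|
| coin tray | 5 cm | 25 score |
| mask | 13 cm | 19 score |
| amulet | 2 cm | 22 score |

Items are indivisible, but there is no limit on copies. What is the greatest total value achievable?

220 score

Best value-per-unit is amulet at 22/2, and filling with it alone uses length 10×2=20. No mix of the others beats 10×22 = 220.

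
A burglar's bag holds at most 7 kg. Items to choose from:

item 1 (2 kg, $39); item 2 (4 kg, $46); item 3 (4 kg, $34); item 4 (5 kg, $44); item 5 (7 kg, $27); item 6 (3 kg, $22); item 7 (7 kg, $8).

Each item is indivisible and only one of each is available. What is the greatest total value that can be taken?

$85

Check high-value combinations within 7 kg:
- item 1+item 2: weight 2+4=6, value 39+46=85
- item 1+item 4: weight 2+5=7, value 39+44=83
- item 1+item 3: weight 2+4=6, value 39+34=73
- item 2+item 6: weight 4+3=7, value 46+22=68
Best: $85.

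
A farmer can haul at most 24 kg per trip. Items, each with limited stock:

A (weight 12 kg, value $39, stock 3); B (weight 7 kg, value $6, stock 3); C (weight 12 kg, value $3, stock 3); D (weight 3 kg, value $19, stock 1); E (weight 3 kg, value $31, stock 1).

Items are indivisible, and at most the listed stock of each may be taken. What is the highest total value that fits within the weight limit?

Top feasible selections:
- 1×A + 1×D + 1×E: weight 18, value 89
- 2×A: weight 24, value 78
- 1×A + 1×B + 1×E: weight 22, value 76
Best: $89.

$89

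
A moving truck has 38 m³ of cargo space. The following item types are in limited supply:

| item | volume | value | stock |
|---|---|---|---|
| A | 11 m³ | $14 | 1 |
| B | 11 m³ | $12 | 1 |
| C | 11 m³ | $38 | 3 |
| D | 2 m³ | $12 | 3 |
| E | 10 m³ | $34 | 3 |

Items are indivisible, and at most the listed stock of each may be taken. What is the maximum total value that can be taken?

$146

Best selections within volume 38 and stock limits:
- 2×C + 3×D + 1×E: volume 38, value 146
- 1×C + 3×D + 2×E: volume 37, value 142
Best: $146.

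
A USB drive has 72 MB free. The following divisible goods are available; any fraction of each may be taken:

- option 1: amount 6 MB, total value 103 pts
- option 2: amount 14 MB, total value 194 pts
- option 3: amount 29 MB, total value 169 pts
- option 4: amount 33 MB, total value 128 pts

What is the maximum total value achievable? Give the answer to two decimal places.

Take in order of value per unit:
- option 1 (103/6 per unit): all 6 → value 103, running total 103.00
- option 2 (194/14 per unit): all 14 → value 194, running total 297.00
- option 3 (169/29 per unit): all 29 → value 169, running total 466.00
- option 4 (128/33 per unit): 23 of 33 → value 23×128/33 = 89.2121, running total 555.21
Total 555.21.

555.21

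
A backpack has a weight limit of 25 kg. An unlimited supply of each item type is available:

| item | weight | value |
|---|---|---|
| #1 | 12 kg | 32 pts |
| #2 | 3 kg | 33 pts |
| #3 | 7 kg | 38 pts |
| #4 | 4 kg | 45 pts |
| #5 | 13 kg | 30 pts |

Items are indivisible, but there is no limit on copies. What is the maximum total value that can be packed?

Best value-per-unit is #4 at 45/4; filling with it alone gives 6×45 = 270.
Optimal mix: 3×#2 + 4×#4 → weight 25, value 279.

279 pts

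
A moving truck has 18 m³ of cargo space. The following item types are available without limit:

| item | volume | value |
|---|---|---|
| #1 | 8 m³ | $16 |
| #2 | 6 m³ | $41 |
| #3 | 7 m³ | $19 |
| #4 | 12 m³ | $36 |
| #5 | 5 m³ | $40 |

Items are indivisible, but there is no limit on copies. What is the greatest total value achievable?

$123

Best value-per-unit is #5 at 40/5; filling with it alone gives 3×40 = 120.
Optimal mix: 3×#2 → volume 18, value 123.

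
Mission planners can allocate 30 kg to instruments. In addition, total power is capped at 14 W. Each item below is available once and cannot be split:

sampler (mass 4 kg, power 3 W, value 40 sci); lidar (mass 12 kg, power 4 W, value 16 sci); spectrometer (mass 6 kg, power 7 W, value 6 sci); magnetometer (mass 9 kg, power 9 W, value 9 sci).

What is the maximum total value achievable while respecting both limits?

62 sci

Feasible sets respecting both limits:
- sampler+lidar+spectrometer: mass 22, power 14, value 62
- sampler+lidar: mass 16, power 7, value 56
- sampler+magnetometer: mass 13, power 12, value 49
- sampler+spectrometer: mass 10, power 10, value 46
Best: 62 sci.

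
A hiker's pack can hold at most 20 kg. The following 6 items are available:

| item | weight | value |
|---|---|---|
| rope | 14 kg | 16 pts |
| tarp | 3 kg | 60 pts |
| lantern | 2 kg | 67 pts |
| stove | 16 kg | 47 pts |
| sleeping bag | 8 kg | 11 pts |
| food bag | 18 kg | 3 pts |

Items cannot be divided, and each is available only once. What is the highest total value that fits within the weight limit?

143 pts

Check high-value combinations within 20 kg:
- rope+tarp+lantern: weight 14+3+2=19, value 16+60+67=143
- tarp+lantern+sleeping bag: weight 3+2+8=13, value 60+67+11=138
- tarp+lantern: weight 3+2=5, value 60+67=127
Best: 143 pts.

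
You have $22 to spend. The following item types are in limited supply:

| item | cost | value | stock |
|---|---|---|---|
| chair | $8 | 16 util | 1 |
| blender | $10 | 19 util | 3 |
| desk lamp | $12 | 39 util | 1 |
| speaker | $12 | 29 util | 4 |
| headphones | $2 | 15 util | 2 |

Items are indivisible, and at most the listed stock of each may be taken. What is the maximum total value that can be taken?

Top feasible selections:
- 1×chair + 1×desk lamp + 1×headphones: cost 22, value 70
- 1×desk lamp + 2×headphones: cost 16, value 69
- 1×chair + 1×blender + 2×headphones: cost 22, value 65
- 1×chair + 1×speaker + 1×headphones: cost 22, value 60
Best: 70 util.

70 util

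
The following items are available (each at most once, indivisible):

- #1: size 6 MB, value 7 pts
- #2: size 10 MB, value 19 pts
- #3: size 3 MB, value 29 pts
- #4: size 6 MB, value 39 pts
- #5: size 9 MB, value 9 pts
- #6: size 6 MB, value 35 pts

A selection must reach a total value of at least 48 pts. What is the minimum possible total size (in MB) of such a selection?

9

Subsets with value ≥ 48, sorted by total size:
- #3+#4: size 9, value 68
- #3+#6: size 9, value 64
- #4+#6: size 12, value 74
- #2+#3: size 13, value 48
Minimum size: 9 MB.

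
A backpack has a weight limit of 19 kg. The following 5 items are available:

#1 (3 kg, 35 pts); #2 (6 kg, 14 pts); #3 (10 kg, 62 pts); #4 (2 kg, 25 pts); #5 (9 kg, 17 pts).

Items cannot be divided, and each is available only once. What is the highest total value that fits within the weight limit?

122 pts

Check high-value combinations within 19 kg:
- #1+#3+#4: weight 3+10+2=15, value 35+62+25=122
- #1+#2+#3: weight 3+6+10=19, value 35+14+62=111
- #2+#3+#4: weight 6+10+2=18, value 14+62+25=101
Best: 122 pts.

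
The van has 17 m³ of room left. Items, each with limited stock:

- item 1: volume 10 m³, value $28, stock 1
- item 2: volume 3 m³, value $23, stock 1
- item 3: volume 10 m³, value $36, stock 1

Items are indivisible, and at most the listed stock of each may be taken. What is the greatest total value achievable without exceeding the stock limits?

Best selections within volume 17 and stock limits:
- 1×item 2 + 1×item 3: volume 13, value 59
- 1×item 1 + 1×item 2: volume 13, value 51
Best: $59.

$59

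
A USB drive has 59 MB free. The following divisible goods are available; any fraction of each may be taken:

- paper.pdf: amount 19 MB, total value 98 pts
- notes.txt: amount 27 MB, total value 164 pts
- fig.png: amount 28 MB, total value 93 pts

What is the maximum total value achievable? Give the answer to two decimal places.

305.18

Take in order of value per unit:
- notes.txt (164/27 per unit): all 27 → value 164, running total 164.00
- paper.pdf (98/19 per unit): all 19 → value 98, running total 262.00
- fig.png (93/28 per unit): 13 of 28 → value 13×93/28 = 43.1786, running total 305.18
Total 305.18.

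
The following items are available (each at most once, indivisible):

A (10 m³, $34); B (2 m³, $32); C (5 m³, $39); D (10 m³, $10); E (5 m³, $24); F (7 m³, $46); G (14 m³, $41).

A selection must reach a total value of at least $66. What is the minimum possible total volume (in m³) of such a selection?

Subsets with value ≥ 66, sorted by total volume:
- B+C: volume 7, value 71
- B+F: volume 9, value 78
- B+C+E: volume 12, value 95
Minimum volume: 7 m³.

7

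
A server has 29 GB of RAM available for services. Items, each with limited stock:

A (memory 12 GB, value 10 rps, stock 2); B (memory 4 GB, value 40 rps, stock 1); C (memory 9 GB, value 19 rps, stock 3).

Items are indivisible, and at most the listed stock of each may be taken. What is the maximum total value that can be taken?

78 rps

Best selections within memory 29 and stock limits:
- 1×B + 2×C: memory 22, value 78
- 1×A + 1×B + 1×C: memory 25, value 69
- 2×A + 1×B: memory 28, value 60
Best: 78 rps.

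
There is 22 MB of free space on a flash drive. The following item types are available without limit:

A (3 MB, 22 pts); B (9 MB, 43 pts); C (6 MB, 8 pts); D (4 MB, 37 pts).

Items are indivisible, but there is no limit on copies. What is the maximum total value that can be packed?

192 pts

Best value-per-unit is D at 37/4; filling with it alone gives 5×37 = 185.
Optimal mix: 2×A + 4×D → size 22, value 192.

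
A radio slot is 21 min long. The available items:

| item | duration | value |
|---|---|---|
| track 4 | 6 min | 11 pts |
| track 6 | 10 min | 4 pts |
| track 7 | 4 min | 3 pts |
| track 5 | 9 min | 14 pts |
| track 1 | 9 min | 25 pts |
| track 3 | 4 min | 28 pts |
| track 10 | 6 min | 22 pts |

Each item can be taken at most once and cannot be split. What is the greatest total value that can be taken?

75 pts

Check high-value combinations within 21 min:
- track 1+track 3+track 10: duration 9+4+6=19, value 25+28+22=75
- track 4+track 1+track 3: duration 6+9+4=19, value 11+25+28=64
- track 5+track 3+track 10: duration 9+4+6=19, value 14+28+22=64
- track 4+track 7+track 3+track 10: duration 6+4+4+6=20, value 11+3+28+22=64
- track 4+track 3+track 10: duration 6+4+6=16, value 11+28+22=61
Best: 75 pts.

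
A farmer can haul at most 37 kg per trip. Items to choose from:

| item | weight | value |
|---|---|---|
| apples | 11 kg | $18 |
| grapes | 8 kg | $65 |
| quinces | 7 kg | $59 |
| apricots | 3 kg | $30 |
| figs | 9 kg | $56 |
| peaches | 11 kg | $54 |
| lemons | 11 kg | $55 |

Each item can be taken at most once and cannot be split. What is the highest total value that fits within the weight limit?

$235

Check high-value combinations within 37 kg:
- grapes+quinces+figs+lemons: weight 8+7+9+11=35, value 65+59+56+55=235
- grapes+quinces+figs+peaches: weight 8+7+9+11=35, value 65+59+56+54=234
- grapes+quinces+peaches+lemons: weight 8+7+11+11=37, value 65+59+54+55=233
- grapes+quinces+apricots+figs: weight 8+7+3+9=27, value 65+59+30+56=210
- grapes+quinces+apricots+lemons: weight 8+7+3+11=29, value 65+59+30+55=209
Best: $235.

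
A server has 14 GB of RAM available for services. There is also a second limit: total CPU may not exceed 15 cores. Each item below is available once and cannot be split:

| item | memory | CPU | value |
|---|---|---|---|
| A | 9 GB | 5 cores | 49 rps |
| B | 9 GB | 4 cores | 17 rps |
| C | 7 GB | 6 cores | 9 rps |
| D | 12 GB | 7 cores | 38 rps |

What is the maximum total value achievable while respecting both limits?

49 rps

Feasible sets respecting both limits:
- A: memory 9, CPU 5, value 49
- D: memory 12, CPU 7, value 38
- B: memory 9, CPU 4, value 17
- C: memory 7, CPU 6, value 9
Best: 49 rps.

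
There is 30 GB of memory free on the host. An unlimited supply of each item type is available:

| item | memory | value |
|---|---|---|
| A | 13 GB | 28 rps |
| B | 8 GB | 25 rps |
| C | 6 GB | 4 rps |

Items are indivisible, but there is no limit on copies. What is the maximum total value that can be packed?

79 rps

Best value-per-unit is B at 25/8; filling with it alone gives 3×25 = 75.
Optimal mix: 3×B + 1×C → memory 30, value 79.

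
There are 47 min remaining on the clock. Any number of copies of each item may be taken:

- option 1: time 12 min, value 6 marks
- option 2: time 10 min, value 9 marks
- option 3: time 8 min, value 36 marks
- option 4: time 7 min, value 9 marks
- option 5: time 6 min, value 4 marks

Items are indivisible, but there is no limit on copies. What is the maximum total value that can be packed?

Best value-per-unit is option 3 at 36/8; filling with it alone gives 5×36 = 180.
Optimal mix: 5×option 3 + 1×option 4 → time 47, value 189.

189 marks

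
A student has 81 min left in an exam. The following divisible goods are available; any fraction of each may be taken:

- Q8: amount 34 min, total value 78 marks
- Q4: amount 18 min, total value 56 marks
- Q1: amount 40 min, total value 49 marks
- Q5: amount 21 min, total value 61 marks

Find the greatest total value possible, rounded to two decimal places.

Take in order of value per unit:
- Q4 (56/18 per unit): all 18 → value 56, running total 56.00
- Q5 (61/21 per unit): all 21 → value 61, running total 117.00
- Q8 (78/34 per unit): all 34 → value 78, running total 195.00
- Q1 (49/40 per unit): 8 of 40 → value 8×49/40 = 9.8000, running total 204.80
Total 204.80.

204.80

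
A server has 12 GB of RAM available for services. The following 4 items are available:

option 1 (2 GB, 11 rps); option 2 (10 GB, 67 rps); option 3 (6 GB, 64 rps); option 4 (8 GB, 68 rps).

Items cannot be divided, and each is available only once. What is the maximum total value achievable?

79 rps

Check high-value combinations within 12 GB:
- option 1+option 4: memory 2+8=10, value 11+68=79
- option 1+option 2: memory 2+10=12, value 11+67=78
- option 1+option 3: memory 2+6=8, value 11+64=75
- option 4: memory 8, value 68
- option 2: memory 10, value 67
Best: 79 rps.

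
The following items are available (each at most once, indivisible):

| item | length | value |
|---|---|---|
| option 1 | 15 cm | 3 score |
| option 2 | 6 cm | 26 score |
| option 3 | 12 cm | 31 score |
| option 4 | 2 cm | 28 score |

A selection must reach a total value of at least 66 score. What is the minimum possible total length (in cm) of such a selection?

Subsets with value ≥ 66, sorted by total length:
- option 2+option 3+option 4: length 20, value 85
- option 1+option 2+option 3+option 4: length 35, value 88
Minimum length: 20 cm.

20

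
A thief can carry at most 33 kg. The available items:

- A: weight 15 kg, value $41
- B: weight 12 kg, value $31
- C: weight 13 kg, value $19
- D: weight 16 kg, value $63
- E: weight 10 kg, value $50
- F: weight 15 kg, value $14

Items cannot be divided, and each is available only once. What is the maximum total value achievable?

$113

This is a 0/1 knapsack; check combinations near the capacity.
- D+E: weight 16+10=26, value 63+50=113
- A+D: weight 15+16=31, value 41+63=104
- B+D: weight 12+16=28, value 31+63=94
- A+E: weight 15+10=25, value 41+50=91
Best: $113.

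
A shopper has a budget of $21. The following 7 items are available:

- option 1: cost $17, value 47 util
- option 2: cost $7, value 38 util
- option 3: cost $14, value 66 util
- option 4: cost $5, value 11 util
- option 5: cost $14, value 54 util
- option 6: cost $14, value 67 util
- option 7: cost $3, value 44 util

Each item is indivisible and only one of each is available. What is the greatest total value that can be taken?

Check high-value combinations within $21:
- option 6+option 7: cost 14+3=17, value 67+44=111
- option 3+option 7: cost 14+3=17, value 66+44=110
- option 2+option 6: cost 7+14=21, value 38+67=105
Best: 111 util.

111 util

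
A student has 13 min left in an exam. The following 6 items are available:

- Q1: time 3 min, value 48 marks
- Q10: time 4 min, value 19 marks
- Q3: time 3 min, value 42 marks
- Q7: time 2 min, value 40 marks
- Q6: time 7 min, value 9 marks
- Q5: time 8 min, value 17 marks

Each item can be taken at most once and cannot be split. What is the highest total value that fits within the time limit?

149 marks

Check high-value combinations within 13 min:
- Q1+Q10+Q3+Q7: time 3+4+3+2=12, value 48+19+42+40=149
- Q1+Q3+Q7: time 3+3+2=8, value 48+42+40=130
- Q1+Q10+Q3: time 3+4+3=10, value 48+19+42=109
- Q1+Q10+Q7: time 3+4+2=9, value 48+19+40=107
Best: 149 marks.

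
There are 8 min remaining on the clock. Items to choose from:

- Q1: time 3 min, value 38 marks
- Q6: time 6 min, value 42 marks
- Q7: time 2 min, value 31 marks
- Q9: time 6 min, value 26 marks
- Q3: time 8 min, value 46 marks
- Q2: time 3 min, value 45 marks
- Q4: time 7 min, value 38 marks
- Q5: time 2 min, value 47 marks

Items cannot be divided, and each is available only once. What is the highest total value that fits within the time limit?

130 marks

Check high-value combinations within 8 min:
- Q1+Q2+Q5: time 3+3+2=8, value 38+45+47=130
- Q7+Q2+Q5: time 2+3+2=7, value 31+45+47=123
- Q1+Q7+Q5: time 3+2+2=7, value 38+31+47=116
Best: 130 marks.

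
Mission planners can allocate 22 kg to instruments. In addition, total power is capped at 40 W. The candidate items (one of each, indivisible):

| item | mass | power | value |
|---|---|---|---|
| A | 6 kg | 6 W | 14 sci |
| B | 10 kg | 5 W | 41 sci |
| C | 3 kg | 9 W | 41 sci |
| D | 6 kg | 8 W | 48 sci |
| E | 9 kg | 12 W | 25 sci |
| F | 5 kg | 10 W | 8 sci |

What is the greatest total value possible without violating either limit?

Feasible sets respecting both limits:
- B+C+D: mass 19, power 22, value 130
- C+D+E: mass 18, power 29, value 114
- A+C+D+F: mass 20, power 33, value 111
- B+C+E: mass 22, power 26, value 107
Best: 130 sci.

130 sci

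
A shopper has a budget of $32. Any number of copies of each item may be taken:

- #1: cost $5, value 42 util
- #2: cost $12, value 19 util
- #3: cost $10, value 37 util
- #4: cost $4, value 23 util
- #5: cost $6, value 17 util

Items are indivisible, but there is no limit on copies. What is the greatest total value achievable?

252 util

Best value-per-unit is #1 at 42/5, and filling with it alone uses cost 6×5=30. No mix of the others beats 6×42 = 252.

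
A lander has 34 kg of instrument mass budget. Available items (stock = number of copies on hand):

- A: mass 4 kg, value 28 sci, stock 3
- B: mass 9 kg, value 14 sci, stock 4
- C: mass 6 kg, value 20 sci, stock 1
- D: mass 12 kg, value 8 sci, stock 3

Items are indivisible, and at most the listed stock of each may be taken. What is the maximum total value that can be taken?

118 sci

Top feasible selections:
- 3×A + 1×B + 1×C: mass 27, value 118
- 3×A + 1×C + 1×D: mass 30, value 112
- 3×A + 2×B: mass 30, value 112
Best: 118 sci.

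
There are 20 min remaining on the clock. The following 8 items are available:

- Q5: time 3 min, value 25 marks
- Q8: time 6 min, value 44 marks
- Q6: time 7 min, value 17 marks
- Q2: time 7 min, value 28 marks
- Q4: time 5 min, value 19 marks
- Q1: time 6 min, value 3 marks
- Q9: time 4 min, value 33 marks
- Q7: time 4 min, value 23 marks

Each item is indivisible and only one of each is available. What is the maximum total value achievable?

Check high-value combinations within 20 min:
- Q5+Q8+Q2+Q9: time 3+6+7+4=20, value 25+44+28+33=130
- Q5+Q8+Q9+Q7: time 3+6+4+4=17, value 25+44+33+23=125
- Q5+Q8+Q4+Q9: time 3+6+5+4=18, value 25+44+19+33=121
- Q5+Q8+Q2+Q7: time 3+6+7+4=20, value 25+44+28+23=120
Best: 130 marks.

130 marks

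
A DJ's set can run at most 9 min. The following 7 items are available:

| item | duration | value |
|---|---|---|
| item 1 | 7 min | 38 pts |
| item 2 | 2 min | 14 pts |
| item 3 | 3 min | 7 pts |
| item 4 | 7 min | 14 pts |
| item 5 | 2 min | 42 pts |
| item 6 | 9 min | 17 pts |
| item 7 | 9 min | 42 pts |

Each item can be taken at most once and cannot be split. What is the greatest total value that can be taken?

This is a 0/1 knapsack; check combinations near the capacity.
- item 1+item 5: duration 7+2=9, value 38+42=80
- item 2+item 3+item 5: duration 2+3+2=7, value 14+7+42=63
- item 2+item 5: duration 2+2=4, value 14+42=56
- item 4+item 5: duration 7+2=9, value 14+42=56
Best: 80 pts.

80 pts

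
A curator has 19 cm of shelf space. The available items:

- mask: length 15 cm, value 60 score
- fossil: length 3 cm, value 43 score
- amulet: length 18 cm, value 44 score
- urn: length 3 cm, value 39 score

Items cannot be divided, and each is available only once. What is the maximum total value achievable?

This is a 0/1 knapsack; check combinations near the capacity.
- mask+fossil: length 15+3=18, value 60+43=103
- mask+urn: length 15+3=18, value 60+39=99
- fossil+urn: length 3+3=6, value 43+39=82
- mask: length 15, value 60
- amulet: length 18, value 44
Best: 103 score.

103 score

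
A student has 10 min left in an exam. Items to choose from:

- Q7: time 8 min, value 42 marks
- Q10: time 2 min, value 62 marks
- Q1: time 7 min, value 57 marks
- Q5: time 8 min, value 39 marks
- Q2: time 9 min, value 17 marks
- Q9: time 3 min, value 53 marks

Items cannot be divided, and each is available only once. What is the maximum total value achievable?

Check high-value combinations within 10 min:
- Q10+Q1: time 2+7=9, value 62+57=119
- Q10+Q9: time 2+3=5, value 62+53=115
- Q1+Q9: time 7+3=10, value 57+53=110
- Q7+Q10: time 8+2=10, value 42+62=104
- Q10+Q5: time 2+8=10, value 62+39=101
Best: 119 marks.

119 marks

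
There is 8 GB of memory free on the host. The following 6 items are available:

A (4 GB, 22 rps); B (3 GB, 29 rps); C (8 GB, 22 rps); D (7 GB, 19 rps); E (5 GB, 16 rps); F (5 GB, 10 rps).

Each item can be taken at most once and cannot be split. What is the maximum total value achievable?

Check high-value combinations within 8 GB:
- A+B: memory 4+3=7, value 22+29=51
- B+E: memory 3+5=8, value 29+16=45
- B+F: memory 3+5=8, value 29+10=39
- B: memory 3, value 29
- A: memory 4, value 22
Best: 51 rps.

51 rps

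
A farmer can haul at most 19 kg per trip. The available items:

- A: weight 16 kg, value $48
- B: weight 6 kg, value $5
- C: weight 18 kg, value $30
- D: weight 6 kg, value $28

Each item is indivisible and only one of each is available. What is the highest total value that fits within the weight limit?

$48

Check high-value combinations within 19 kg:
- A: weight 16, value 48
- B+D: weight 6+6=12, value 5+28=33
- C: weight 18, value 30
- D: weight 6, value 28
Best: $48.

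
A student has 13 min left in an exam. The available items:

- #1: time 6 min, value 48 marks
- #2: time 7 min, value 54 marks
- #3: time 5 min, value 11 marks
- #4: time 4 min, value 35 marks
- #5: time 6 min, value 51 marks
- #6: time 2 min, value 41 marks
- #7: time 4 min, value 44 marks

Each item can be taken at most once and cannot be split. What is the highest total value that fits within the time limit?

139 marks

Check high-value combinations within 13 min:
- #2+#6+#7: time 7+2+4=13, value 54+41+44=139
- #5+#6+#7: time 6+2+4=12, value 51+41+44=136
- #1+#6+#7: time 6+2+4=12, value 48+41+44=133
- #2+#4+#6: time 7+4+2=13, value 54+35+41=130
- #4+#5+#6: time 4+6+2=12, value 35+51+41=127
Best: 139 marks.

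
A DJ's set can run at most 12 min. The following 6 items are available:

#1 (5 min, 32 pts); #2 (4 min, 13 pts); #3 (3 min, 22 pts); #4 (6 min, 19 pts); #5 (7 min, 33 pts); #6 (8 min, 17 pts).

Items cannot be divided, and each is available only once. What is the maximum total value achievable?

67 pts

Check high-value combinations within 12 min:
- #1+#2+#3: duration 5+4+3=12, value 32+13+22=67
- #1+#5: duration 5+7=12, value 32+33=65
- #3+#5: duration 3+7=10, value 22+33=55
- #1+#3: duration 5+3=8, value 32+22=54
Best: 67 pts.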